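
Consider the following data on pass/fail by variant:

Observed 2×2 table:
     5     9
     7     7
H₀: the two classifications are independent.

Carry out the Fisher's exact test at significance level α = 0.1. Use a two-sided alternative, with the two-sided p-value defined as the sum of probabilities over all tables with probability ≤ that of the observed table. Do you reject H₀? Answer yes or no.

Margins: r₁=14, r₂=14, c₁=12, c₂=16, n=28
p_obs = C(14,5)·C(14,7)/C(28,12); sum pmf over tables with pmf ≤ p_obs
p-value (two-sided) = 0.70357
At α=0.1: p ≥ α → fail to reject H₀

reject H₀: no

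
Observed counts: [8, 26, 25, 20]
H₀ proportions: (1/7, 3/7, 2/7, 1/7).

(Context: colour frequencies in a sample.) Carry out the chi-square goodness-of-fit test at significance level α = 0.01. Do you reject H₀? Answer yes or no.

n = 79; E_i = n·p_i = [11.29, 33.86, 22.57, 11.29]
χ² = (8−11.29)²/11.29 + (26−33.86)²/33.86 + (25−22.57)²/22.57 + (20−11.29)²/11.29 = 9.7700
df = 3
p-value (upper-tail) = 0.02063
At α=0.01: p ≥ α → fail to reject H₀

reject H₀: no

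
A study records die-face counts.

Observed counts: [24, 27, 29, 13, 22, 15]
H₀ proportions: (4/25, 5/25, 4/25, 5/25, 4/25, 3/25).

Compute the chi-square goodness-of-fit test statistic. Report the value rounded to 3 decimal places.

test statistic = 10.356

n = 130; E_i = n·p_i = [20.80, 26.00, 20.80, 26.00, 20.80, 15.60]
χ² = (24−20.80)²/20.80 + (27−26.00)²/26.00 + (29−20.80)²/20.80 + (13−26.00)²/26.00 + (22−20.80)²/20.80 + (15−15.60)²/15.60 = 10.3558
df = 5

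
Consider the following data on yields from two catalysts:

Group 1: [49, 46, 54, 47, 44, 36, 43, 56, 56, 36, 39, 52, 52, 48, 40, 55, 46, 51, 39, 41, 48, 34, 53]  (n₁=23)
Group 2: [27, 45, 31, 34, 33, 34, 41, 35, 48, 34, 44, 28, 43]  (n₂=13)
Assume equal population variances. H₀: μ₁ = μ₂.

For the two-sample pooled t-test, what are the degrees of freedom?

df = n₁ + n₂ − 2 = 23 + 13 − 2 = 34

degrees of freedom = 34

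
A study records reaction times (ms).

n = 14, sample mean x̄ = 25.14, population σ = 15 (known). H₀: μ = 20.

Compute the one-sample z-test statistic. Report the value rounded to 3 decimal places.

SE = σ/√n = 15/√14 = 4.0089
z = (x̄−μ₀)/SE = (25.14−20)/4.0089 = 1.2821

test statistic = 1.282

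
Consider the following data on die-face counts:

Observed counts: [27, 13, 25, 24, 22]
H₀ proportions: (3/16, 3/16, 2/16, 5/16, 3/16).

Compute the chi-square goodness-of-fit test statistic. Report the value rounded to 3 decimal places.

test statistic = 17.053

n = 111; E_i = n·p_i = [20.81, 20.81, 13.88, 34.69, 20.81]
χ² = (27−20.81)²/20.81 + (13−20.81)²/20.81 + (25−13.88)²/13.88 + (24−34.69)²/34.69 + (22−20.81)²/20.81 = 17.0529
df = 4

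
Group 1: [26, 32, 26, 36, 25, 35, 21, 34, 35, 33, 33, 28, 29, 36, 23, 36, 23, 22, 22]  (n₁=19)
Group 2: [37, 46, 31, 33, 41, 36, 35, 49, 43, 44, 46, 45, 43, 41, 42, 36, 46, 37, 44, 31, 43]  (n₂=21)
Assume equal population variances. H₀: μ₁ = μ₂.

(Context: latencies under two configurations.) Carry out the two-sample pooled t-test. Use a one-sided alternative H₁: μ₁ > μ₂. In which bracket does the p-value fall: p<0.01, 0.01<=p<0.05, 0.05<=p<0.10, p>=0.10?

p-value bracket: p>=0.10

x̄₁=29.211, s₁=5.544, n₁=19
x̄₂=40.429, s₂=5.297, n₂=21
s_p² = [18·5.544² + 20·5.297²]/38 = 29.3237
SE = √(s_p²·(1/19+1/21)) = 1.7146
t = (29.211−40.429)/1.7146 = -6.5428
df = 38
p-value (one-sided, H₁ greater) = 1.00000
→ bracket: p>=0.10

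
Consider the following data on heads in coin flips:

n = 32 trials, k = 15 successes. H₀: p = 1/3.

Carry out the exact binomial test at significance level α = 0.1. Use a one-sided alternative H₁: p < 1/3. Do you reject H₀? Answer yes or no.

reject H₀: no

Exact binomial: n=32, k=15, p₀=1/3=0.3333
P(X≤15) from Σ C(n,i)·p₀^i·(1−p₀)^(n−i)
p-value (one-sided, H₁ less) = 0.96235
At α=0.1: p ≥ α → fail to reject H₀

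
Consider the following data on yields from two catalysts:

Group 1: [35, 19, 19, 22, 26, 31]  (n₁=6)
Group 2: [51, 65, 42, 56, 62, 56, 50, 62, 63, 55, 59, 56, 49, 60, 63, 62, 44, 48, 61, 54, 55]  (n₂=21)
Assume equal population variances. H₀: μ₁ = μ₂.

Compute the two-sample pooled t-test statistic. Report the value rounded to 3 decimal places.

x̄₁=25.333, s₁=6.593, n₁=6
x̄₂=55.857, s₂=6.544, n₂=21
s_p² = [5·6.593² + 20·6.544²]/25 = 42.9562
SE = √(s_p²·(1/6+1/21)) = 3.0340
t = (25.333−55.857)/3.0340 = -10.0607
df = 25

test statistic = -10.061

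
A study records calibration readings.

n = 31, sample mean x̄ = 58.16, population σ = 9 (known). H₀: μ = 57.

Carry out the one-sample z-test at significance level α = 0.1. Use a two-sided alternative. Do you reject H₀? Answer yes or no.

SE = σ/√n = 9/√31 = 1.6164
z = (x̄−μ₀)/SE = (58.16−57)/1.6164 = 0.7176
p-value (two-sided) = 0.47299
At α=0.1: p ≥ α → fail to reject H₀

reject H₀: no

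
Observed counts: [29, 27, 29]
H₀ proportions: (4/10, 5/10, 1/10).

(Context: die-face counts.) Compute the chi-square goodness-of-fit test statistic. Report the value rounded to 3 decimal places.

test statistic = 55.829

n = 85; E_i = n·p_i = [34.00, 42.50, 8.50]
χ² = (29−34.00)²/34.00 + (27−42.50)²/42.50 + (29−8.50)²/8.50 = 55.8294
df = 2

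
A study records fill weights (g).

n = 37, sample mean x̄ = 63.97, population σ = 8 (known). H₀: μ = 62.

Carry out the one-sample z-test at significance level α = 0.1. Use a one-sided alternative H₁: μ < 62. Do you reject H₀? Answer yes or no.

SE = σ/√n = 8/√37 = 1.3152
z = (x̄−μ₀)/SE = (63.97−62)/1.3152 = 1.4979
p-value (one-sided, H₁ less) = 0.93292
At α=0.1: p ≥ α → fail to reject H₀

reject H₀: no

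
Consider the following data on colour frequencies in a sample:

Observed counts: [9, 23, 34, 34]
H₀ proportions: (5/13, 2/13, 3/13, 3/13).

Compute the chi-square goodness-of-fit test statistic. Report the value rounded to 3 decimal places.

test statistic = 36.678

n = 100; E_i = n·p_i = [38.46, 15.38, 23.08, 23.08]
χ² = (9−38.46)²/38.46 + (23−15.38)²/15.38 + (34−23.08)²/23.08 + (34−23.08)²/23.08 = 36.6777
df = 3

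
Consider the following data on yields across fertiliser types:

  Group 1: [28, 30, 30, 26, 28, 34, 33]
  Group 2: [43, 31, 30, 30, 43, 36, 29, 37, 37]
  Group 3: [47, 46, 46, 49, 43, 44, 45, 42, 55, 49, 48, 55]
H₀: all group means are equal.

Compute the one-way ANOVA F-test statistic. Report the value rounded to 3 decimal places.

Group means [29.86, 35.11, 47.42], grand mean 39.071
SSB = Σnᵢ(x̄ᵢ−x̄)² = 1571.194; SSW = ΣΣ(x−x̄ᵢ)² = 478.663
MSB = 1571.194/2 = 785.5972; MSW = 478.663/25 = 19.1465
F = MSB/MSW = 41.0308
df = (2, 25)

test statistic = 41.031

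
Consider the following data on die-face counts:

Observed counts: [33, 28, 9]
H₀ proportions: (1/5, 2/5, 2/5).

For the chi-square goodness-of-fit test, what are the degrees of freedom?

degrees of freedom = 2

df = k − 1 = 3 − 1 = 2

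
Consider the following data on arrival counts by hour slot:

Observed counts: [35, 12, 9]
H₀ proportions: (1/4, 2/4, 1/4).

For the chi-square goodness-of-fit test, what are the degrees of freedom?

df = k − 1 = 3 − 1 = 2

degrees of freedom = 2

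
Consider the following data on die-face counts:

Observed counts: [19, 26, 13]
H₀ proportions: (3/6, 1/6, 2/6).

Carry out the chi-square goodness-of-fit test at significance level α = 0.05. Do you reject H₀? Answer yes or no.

reject H₀: yes

n = 58; E_i = n·p_i = [29.00, 9.67, 19.33]
χ² = (19−29.00)²/29.00 + (26−9.67)²/9.67 + (13−19.33)²/19.33 = 33.1207
df = 2
p-value (upper-tail) = 0.00000
At α=0.05: p < α → reject H₀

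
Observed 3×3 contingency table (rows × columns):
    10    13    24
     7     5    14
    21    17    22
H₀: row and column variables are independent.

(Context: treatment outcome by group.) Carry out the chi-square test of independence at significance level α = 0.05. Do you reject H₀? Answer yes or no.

Row totals [47, 26, 60], col totals [38, 35, 60], n=133
χ² = (10−13.43)²/13.43 + (13−12.37)²/12.37 + (24−21.20)²/21.20 + (7−7.43)²/7.43 + (5−6.84)²/6.84 + (14−11.73)²/11.73 + (21−17.14)²/17.14 + (17−15.79)²/15.79 + (22−27.07)²/27.07 = 4.1463
df = 4
p-value (upper-tail) = 0.38657
At α=0.05: p ≥ α → fail to reject H₀

reject H₀: no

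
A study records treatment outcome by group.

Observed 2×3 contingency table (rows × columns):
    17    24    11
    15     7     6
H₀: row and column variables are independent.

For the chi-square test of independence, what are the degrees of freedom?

df = (r−1)(c−1) = (2−1)·(3−1) = 2

degrees of freedom = 2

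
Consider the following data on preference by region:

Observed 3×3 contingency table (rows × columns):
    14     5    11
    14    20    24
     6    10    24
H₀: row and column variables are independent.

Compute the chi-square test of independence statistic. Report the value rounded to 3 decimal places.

test statistic = 11.655

Row totals [30, 58, 40], col totals [34, 35, 59], n=128
χ² = (14−7.97)²/7.97 + (5−8.20)²/8.20 + (11−13.83)²/13.83 + (14−15.41)²/15.41 + (20−15.86)²/15.86 + (24−26.73)²/26.73 + (6−10.62)²/10.62 + (10−10.94)²/10.94 + (24−18.44)²/18.44 = 11.6548
df = 4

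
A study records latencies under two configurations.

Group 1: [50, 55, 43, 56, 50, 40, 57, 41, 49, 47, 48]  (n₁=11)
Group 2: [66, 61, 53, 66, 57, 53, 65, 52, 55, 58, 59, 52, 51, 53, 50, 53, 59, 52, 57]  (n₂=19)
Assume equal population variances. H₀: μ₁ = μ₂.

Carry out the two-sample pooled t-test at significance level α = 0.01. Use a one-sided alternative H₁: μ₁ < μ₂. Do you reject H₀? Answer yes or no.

x̄₁=48.727, s₁=5.798, n₁=11
x̄₂=56.421, s₂=5.124, n₂=19
s_p² = [10·5.798² + 18·5.124²]/28 = 28.8862
SE = √(s_p²·(1/11+1/19)) = 2.0363
t = (48.727−56.421)/2.0363 = -3.7784
df = 28
p-value (one-sided, H₁ less) = 0.00038
At α=0.01: p < α → reject H₀

reject H₀: yes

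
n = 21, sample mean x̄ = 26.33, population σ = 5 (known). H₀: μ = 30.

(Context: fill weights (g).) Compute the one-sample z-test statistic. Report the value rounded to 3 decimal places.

SE = σ/√n = 5/√21 = 1.0911
z = (x̄−μ₀)/SE = (26.33−30)/1.0911 = -3.3636

test statistic = -3.364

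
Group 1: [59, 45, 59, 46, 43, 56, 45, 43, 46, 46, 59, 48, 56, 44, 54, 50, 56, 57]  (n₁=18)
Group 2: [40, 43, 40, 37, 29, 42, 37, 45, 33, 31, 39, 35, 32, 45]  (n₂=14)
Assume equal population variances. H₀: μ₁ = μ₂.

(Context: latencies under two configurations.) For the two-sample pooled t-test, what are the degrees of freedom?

df = n₁ + n₂ − 2 = 18 + 14 − 2 = 30

degrees of freedom = 30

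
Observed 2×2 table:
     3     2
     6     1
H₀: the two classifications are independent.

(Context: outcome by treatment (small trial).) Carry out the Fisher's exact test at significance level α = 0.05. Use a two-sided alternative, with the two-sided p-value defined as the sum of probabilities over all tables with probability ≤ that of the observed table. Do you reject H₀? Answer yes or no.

reject H₀: no

Margins: r₁=5, r₂=7, c₁=9, c₂=3, n=12
p_obs = C(5,3)·C(7,6)/C(12,9); sum pmf over tables with pmf ≤ p_obs
p-value (two-sided) = 0.52273
At α=0.05: p ≥ α → fail to reject H₀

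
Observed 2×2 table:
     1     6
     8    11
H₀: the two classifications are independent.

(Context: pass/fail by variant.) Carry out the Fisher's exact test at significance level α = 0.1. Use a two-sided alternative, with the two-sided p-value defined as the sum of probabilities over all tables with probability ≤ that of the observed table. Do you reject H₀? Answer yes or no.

Margins: r₁=7, r₂=19, c₁=9, c₂=17, n=26
p_obs = C(7,1)·C(19,8)/C(26,9); sum pmf over tables with pmf ≤ p_obs
p-value (two-sided) = 0.35742
At α=0.1: p ≥ α → fail to reject H₀

reject H₀: no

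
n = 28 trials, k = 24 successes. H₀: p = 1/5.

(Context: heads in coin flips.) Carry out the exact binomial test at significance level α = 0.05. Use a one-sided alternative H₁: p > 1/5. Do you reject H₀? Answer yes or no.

Exact binomial: n=28, k=24, p₀=1/5=0.2000
P(X≥24) from Σ C(n,i)·p₀^i·(1−p₀)^(n−i)
p-value (one-sided, H₁ greater) = 0.00000
At α=0.05: p < α → reject H₀

reject H₀: yes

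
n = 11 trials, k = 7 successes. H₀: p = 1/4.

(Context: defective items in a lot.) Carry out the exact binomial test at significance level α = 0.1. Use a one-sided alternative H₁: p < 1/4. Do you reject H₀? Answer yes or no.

Exact binomial: n=11, k=7, p₀=1/4=0.2500
P(X≤7) from Σ C(n,i)·p₀^i·(1−p₀)^(n−i)
p-value (one-sided, H₁ less) = 0.99881
At α=0.1: p ≥ α → fail to reject H₀

reject H₀: no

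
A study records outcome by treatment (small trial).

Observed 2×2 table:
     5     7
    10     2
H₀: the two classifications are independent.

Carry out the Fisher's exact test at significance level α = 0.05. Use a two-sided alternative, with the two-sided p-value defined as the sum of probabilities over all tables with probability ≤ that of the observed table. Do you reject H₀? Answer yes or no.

reject H₀: no

Margins: r₁=12, r₂=12, c₁=15, c₂=9, n=24
p_obs = C(12,5)·C(12,10)/C(24,15); sum pmf over tables with pmf ≤ p_obs
p-value (two-sided) = 0.08938
At α=0.05: p ≥ α → fail to reject H₀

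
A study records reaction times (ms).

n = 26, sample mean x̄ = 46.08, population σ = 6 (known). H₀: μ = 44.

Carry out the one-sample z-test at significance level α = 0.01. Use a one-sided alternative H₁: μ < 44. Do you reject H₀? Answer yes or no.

SE = σ/√n = 6/√26 = 1.1767
z = (x̄−μ₀)/SE = (46.08−44)/1.1767 = 1.7677
p-value (one-sided, H₁ less) = 0.96144
At α=0.01: p ≥ α → fail to reject H₀

reject H₀: no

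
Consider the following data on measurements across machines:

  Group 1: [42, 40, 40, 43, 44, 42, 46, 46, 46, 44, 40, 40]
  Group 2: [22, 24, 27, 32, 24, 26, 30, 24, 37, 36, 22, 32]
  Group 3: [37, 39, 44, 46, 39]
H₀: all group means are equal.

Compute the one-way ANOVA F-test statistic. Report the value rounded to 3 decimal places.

Group means [42.75, 28.00, 41.00], grand mean 36.345
SSB = Σnᵢ(x̄ᵢ−x̄)² = 1436.302; SSW = ΣΣ(x−x̄ᵢ)² = 430.250
MSB = 1436.302/2 = 718.1509; MSW = 430.250/26 = 16.5481
F = MSB/MSW = 43.3978
df = (2, 26)

test statistic = 43.398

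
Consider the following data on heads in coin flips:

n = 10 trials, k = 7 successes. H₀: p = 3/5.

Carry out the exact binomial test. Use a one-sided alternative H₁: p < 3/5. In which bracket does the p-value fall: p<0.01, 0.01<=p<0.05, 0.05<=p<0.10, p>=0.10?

Exact binomial: n=10, k=7, p₀=3/5=0.6000
P(X≤7) from Σ C(n,i)·p₀^i·(1−p₀)^(n−i)
p-value (one-sided, H₁ less) = 0.83271
→ bracket: p>=0.10

p-value bracket: p>=0.10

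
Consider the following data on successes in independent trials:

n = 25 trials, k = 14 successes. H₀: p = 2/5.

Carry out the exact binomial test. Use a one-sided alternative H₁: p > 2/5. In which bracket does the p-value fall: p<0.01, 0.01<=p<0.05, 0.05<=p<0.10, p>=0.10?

p-value bracket: 0.05<=p<0.10

Exact binomial: n=25, k=14, p₀=2/5=0.4000
P(X≥14) from Σ C(n,i)·p₀^i·(1−p₀)^(n−i)
p-value (one-sided, H₁ greater) = 0.07780
→ bracket: 0.05<=p<0.10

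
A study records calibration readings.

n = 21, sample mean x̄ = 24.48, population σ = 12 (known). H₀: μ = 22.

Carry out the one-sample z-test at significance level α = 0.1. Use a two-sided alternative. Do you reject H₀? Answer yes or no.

reject H₀: no

SE = σ/√n = 12/√21 = 2.6186
z = (x̄−μ₀)/SE = (24.48−22)/2.6186 = 0.9471
p-value (two-sided) = 0.34361
At α=0.1: p ≥ α → fail to reject H₀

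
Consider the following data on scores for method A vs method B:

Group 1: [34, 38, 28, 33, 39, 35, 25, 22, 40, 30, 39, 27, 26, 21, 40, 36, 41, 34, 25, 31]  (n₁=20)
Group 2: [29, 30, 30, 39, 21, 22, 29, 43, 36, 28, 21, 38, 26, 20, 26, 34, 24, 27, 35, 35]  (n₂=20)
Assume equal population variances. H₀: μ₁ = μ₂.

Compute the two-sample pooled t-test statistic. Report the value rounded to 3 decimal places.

x̄₁=32.200, s₁=6.396, n₁=20
x̄₂=29.650, s₂=6.580, n₂=20
s_p² = [19·6.396² + 19·6.580²]/38 = 42.0987
SE = √(s_p²·(1/20+1/20)) = 2.0518
t = (32.200−29.650)/2.0518 = 1.2428
df = 38

test statistic = 1.243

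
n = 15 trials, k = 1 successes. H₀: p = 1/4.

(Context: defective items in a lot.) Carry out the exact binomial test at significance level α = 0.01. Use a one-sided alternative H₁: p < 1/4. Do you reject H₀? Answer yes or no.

Exact binomial: n=15, k=1, p₀=1/4=0.2500
P(X≤1) from Σ C(n,i)·p₀^i·(1−p₀)^(n−i)
p-value (one-sided, H₁ less) = 0.08018
At α=0.01: p ≥ α → fail to reject H₀

reject H₀: no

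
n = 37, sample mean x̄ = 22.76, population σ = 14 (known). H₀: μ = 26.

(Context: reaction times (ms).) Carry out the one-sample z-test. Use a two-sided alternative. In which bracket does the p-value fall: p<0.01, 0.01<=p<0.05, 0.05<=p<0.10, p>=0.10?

p-value bracket: p>=0.10

SE = σ/√n = 14/√37 = 2.3016
z = (x̄−μ₀)/SE = (22.76−26)/2.3016 = -1.4077
p-value (two-sided) = 0.15921
→ bracket: p>=0.10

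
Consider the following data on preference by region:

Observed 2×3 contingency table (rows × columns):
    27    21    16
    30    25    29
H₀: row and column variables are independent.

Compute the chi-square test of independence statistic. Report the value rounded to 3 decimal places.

Row totals [64, 84], col totals [57, 46, 45], n=148
χ² = (27−24.65)²/24.65 + (21−19.89)²/19.89 + (16−19.46)²/19.46 + (30−32.35)²/32.35 + (25−26.11)²/26.11 + (29−25.54)²/25.54 = 1.5876
df = 2

test statistic = 1.588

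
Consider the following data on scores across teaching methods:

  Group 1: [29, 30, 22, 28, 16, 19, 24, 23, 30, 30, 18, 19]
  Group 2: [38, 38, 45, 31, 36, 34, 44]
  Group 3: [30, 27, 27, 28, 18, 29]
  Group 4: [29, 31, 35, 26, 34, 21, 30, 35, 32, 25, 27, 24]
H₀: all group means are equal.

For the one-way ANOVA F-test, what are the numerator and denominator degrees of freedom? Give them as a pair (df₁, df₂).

k = 4 groups, N = 37 total
df = (k−1, N−k) = (4−1, 37−4) = (3, 33)

degrees of freedom = [3, 33]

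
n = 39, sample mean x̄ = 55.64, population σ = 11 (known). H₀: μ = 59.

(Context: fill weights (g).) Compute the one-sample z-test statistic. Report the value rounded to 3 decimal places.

SE = σ/√n = 11/√39 = 1.7614
z = (x̄−μ₀)/SE = (55.64−59)/1.7614 = -1.9076

test statistic = -1.908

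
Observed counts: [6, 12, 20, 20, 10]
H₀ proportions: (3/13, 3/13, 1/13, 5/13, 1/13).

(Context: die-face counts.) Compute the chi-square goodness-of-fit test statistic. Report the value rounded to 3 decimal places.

n = 68; E_i = n·p_i = [15.69, 15.69, 5.23, 26.15, 5.23]
χ² = (6−15.69)²/15.69 + (12−15.69)²/15.69 + (20−5.23)²/5.23 + (20−26.15)²/26.15 + (10−5.23)²/5.23 = 54.3529
df = 4

test statistic = 54.353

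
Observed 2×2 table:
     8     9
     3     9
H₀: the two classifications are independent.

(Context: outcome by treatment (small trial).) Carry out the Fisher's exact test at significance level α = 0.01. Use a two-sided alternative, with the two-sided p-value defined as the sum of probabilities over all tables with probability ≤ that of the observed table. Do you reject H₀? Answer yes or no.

reject H₀: no

Margins: r₁=17, r₂=12, c₁=11, c₂=18, n=29
p_obs = C(17,8)·C(12,3)/C(29,11); sum pmf over tables with pmf ≤ p_obs
p-value (two-sided) = 0.27317
At α=0.01: p ≥ α → fail to reject H₀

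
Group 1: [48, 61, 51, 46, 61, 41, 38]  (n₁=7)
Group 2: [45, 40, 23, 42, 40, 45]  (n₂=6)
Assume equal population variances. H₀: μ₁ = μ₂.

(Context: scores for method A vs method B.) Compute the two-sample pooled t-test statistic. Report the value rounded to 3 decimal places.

x̄₁=49.429, s₁=8.997, n₁=7
x̄₂=39.167, s₂=8.232, n₂=6
s_p² = [6·8.997² + 5·8.232²]/11 = 74.9589
SE = √(s_p²·(1/7+1/6)) = 4.8168
t = (49.429−39.167)/4.8168 = 2.1304
df = 11

test statistic = 2.130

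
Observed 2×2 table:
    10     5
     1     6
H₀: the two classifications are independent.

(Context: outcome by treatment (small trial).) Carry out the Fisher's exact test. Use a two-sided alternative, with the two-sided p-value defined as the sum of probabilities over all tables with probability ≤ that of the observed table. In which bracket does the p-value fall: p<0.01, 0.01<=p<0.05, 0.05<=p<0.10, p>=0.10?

Margins: r₁=15, r₂=7, c₁=11, c₂=11, n=22
p_obs = C(15,10)·C(7,1)/C(22,11); sum pmf over tables with pmf ≤ p_obs
p-value (two-sided) = 0.06347
→ bracket: 0.05<=p<0.10

p-value bracket: 0.05<=p<0.10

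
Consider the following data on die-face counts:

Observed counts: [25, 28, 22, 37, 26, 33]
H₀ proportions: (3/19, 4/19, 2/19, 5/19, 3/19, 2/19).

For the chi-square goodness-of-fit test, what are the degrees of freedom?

df = k − 1 = 6 − 1 = 5

degrees of freedom = 5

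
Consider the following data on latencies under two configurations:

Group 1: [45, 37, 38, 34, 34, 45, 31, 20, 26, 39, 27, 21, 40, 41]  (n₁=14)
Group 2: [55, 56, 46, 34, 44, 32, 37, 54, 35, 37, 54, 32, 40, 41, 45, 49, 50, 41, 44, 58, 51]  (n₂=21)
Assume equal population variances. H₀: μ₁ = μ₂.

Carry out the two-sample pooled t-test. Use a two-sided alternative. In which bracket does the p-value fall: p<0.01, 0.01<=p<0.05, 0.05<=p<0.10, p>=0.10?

p-value bracket: p<0.01

x̄₁=34.143, s₁=8.151, n₁=14
x̄₂=44.524, s₂=8.280, n₂=21
s_p² = [13·8.151² + 20·8.280²]/33 = 67.7258
SE = √(s_p²·(1/14+1/21)) = 2.8395
t = (34.143−44.524)/2.8395 = -3.6559
df = 33
p-value (two-sided) = 0.00088
→ bracket: p<0.01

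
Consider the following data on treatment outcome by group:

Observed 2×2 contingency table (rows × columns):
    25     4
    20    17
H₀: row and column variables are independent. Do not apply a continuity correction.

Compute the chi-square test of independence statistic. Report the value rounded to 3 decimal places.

test statistic = 7.747

Row totals [29, 37], col totals [45, 21], n=66
χ² = (25−19.77)²/19.77 + (4−9.23)²/9.23 + (20−25.23)²/25.23 + (17−11.77)²/11.77 = 7.7473
df = 1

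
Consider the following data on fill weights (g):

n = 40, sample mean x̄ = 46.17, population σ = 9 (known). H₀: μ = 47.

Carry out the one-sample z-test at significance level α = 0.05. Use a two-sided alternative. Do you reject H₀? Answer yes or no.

reject H₀: no

SE = σ/√n = 9/√40 = 1.4230
z = (x̄−μ₀)/SE = (46.17−47)/1.4230 = -0.5833
p-value (two-sided) = 0.55972
At α=0.05: p ≥ α → fail to reject H₀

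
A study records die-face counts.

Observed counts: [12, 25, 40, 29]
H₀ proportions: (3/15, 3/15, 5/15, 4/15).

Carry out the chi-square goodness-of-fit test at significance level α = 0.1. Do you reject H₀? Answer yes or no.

reject H₀: no

n = 106; E_i = n·p_i = [21.20, 21.20, 35.33, 28.27]
χ² = (12−21.20)²/21.20 + (25−21.20)²/21.20 + (40−35.33)²/35.33 + (29−28.27)²/28.27 = 5.3090
df = 3
p-value (upper-tail) = 0.15052
At α=0.1: p ≥ α → fail to reject H₀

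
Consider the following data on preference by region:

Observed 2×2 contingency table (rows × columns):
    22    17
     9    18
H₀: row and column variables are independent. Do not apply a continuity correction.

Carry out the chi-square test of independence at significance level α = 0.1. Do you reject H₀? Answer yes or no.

Row totals [39, 27], col totals [31, 35], n=66
χ² = (22−18.32)²/18.32 + (17−20.68)²/20.68 + (9−12.68)²/12.68 + (18−14.32)²/14.32 = 3.4111
df = 1
p-value (upper-tail) = 0.06476
At α=0.1: p < α → reject H₀

reject H₀: yes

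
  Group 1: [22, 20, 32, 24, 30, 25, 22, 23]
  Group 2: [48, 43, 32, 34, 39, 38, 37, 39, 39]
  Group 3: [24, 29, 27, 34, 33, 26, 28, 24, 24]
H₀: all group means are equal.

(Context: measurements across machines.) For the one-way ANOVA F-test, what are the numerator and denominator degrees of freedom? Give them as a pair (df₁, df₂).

k = 3 groups, N = 26 total
df = (k−1, N−k) = (3−1, 26−3) = (2, 23)

degrees of freedom = [2, 23]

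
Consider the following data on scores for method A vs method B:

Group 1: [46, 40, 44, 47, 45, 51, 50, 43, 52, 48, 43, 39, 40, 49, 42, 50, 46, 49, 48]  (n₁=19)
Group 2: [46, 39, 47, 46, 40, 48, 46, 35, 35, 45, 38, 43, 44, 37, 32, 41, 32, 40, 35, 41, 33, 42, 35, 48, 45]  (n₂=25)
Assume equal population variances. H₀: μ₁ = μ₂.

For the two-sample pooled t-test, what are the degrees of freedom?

df = n₁ + n₂ − 2 = 19 + 25 − 2 = 42

degrees of freedom = 42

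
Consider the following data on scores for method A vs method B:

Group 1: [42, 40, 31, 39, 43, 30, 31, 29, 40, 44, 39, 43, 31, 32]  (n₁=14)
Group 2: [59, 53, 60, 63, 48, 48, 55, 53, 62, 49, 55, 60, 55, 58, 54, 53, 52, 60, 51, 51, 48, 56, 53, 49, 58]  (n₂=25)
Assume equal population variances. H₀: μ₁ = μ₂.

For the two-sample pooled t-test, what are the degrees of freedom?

degrees of freedom = 37

df = n₁ + n₂ − 2 = 14 + 25 − 2 = 37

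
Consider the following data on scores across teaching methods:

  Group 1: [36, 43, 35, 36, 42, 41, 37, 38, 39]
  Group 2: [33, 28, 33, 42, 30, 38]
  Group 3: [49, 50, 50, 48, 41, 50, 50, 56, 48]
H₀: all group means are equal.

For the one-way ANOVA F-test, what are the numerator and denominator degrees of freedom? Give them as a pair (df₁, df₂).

k = 3 groups, N = 24 total
df = (k−1, N−k) = (3−1, 24−3) = (2, 21)

degrees of freedom = [2, 21]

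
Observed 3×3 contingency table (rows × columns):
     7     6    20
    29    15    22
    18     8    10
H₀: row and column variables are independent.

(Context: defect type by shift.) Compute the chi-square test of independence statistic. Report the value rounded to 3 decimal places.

test statistic = 10.011

Row totals [33, 66, 36], col totals [54, 29, 52], n=135
χ² = (7−13.20)²/13.20 + (6−7.09)²/7.09 + (20−12.71)²/12.71 + (29−26.40)²/26.40 + (15−14.18)²/14.18 + (22−25.42)²/25.42 + (18−14.40)²/14.40 + (8−7.73)²/7.73 + (10−13.87)²/13.87 = 10.0109
df = 4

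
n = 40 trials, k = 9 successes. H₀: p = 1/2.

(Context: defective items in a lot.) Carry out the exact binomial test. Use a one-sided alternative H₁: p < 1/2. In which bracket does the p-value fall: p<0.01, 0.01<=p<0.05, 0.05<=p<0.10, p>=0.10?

p-value bracket: p<0.01

Exact binomial: n=40, k=9, p₀=1/2=0.5000
P(X≤9) from Σ C(n,i)·p₀^i·(1−p₀)^(n−i)
p-value (one-sided, H₁ less) = 0.00034
→ bracket: p<0.01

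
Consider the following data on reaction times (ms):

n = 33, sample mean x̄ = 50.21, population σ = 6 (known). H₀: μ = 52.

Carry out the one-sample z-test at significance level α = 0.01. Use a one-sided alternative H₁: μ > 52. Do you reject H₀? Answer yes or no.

reject H₀: no

SE = σ/√n = 6/√33 = 1.0445
z = (x̄−μ₀)/SE = (50.21−52)/1.0445 = -1.7138
p-value (one-sided, H₁ greater) = 0.95672
At α=0.01: p ≥ α → fail to reject H₀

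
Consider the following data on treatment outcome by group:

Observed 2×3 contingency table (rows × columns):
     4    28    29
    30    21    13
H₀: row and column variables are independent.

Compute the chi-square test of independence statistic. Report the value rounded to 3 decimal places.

test statistic = 26.921

Row totals [61, 64], col totals [34, 49, 42], n=125
χ² = (4−16.59)²/16.59 + (28−23.91)²/23.91 + (29−20.50)²/20.50 + (30−17.41)²/17.41 + (21−25.09)²/25.09 + (13−21.50)²/21.50 = 26.9211
df = 2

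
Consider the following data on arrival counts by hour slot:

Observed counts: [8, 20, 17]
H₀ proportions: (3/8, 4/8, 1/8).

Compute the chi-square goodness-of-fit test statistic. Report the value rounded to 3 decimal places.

test statistic = 27.948

n = 45; E_i = n·p_i = [16.88, 22.50, 5.62]
χ² = (8−16.88)²/16.88 + (20−22.50)²/22.50 + (17−5.62)²/5.62 = 27.9481
df = 2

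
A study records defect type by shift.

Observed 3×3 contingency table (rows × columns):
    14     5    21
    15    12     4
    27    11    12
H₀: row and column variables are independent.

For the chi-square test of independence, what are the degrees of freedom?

df = (r−1)(c−1) = (3−1)·(3−1) = 4

degrees of freedom = 4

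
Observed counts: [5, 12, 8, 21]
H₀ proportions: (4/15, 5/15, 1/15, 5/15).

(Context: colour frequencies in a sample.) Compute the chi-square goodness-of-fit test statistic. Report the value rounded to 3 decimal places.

n = 46; E_i = n·p_i = [12.27, 15.33, 3.07, 15.33]
χ² = (5−12.27)²/12.27 + (12−15.33)²/15.33 + (8−3.07)²/3.07 + (21−15.33)²/15.33 = 15.0598
df = 3

test statistic = 15.060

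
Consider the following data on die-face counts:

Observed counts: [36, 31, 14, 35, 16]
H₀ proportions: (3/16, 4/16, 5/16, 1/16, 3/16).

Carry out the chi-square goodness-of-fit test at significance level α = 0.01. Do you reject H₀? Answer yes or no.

reject H₀: yes

n = 132; E_i = n·p_i = [24.75, 33.00, 41.25, 8.25, 24.75]
χ² = (36−24.75)²/24.75 + (31−33.00)²/33.00 + (14−41.25)²/41.25 + (35−8.25)²/8.25 + (16−24.75)²/24.75 = 113.0646
df = 4
p-value (upper-tail) = 0.00000
At α=0.01: p < α → reject H₀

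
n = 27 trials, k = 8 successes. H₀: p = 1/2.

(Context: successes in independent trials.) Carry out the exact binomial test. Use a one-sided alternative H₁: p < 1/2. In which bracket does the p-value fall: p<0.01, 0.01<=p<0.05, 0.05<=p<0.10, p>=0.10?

p-value bracket: 0.01<=p<0.05

Exact binomial: n=27, k=8, p₀=1/2=0.5000
P(X≤8) from Σ C(n,i)·p₀^i·(1−p₀)^(n−i)
p-value (one-sided, H₁ less) = 0.02612
→ bracket: 0.01<=p<0.05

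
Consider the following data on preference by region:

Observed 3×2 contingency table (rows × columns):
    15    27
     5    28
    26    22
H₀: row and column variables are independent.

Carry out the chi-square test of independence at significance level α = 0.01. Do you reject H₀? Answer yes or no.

Row totals [42, 33, 48], col totals [46, 77], n=123
χ² = (15−15.71)²/15.71 + (27−26.29)²/26.29 + (5−12.34)²/12.34 + (28−20.66)²/20.66 + (26−17.95)²/17.95 + (22−30.05)²/30.05 = 12.7917
df = 2
p-value (upper-tail) = 0.00167
At α=0.01: p < α → reject H₀

reject H₀: yes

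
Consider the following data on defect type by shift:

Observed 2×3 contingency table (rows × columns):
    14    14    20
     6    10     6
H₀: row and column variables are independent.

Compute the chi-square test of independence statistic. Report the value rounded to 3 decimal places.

Row totals [48, 22], col totals [20, 24, 26], n=70
χ² = (14−13.71)²/13.71 + (14−16.46)²/16.46 + (20−17.83)²/17.83 + (6−6.29)²/6.29 + (10−7.54)²/7.54 + (6−8.17)²/8.17 = 2.0277
df = 2

test statistic = 2.028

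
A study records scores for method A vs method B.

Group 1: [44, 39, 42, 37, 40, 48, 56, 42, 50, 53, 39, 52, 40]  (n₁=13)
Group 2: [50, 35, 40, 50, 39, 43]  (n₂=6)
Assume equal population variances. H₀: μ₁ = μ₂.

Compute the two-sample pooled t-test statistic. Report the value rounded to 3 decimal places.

test statistic = 0.630

x̄₁=44.769, s₁=6.274, n₁=13
x̄₂=42.833, s₂=6.113, n₂=6
s_p² = [12·6.274² + 5·6.113²]/17 = 38.7730
SE = √(s_p²·(1/13+1/6)) = 3.0732
t = (44.769−42.833)/3.0732 = 0.6299
df = 17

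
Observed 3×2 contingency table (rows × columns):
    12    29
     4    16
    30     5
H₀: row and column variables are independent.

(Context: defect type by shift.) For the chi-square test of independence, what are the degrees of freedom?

df = (r−1)(c−1) = (3−1)·(2−1) = 2

degrees of freedom = 2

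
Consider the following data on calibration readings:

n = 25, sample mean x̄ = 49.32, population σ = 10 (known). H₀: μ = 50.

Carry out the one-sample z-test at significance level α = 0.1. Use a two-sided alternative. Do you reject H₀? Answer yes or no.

reject H₀: no

SE = σ/√n = 10/√25 = 2.0000
z = (x̄−μ₀)/SE = (49.32−50)/2.0000 = -0.3400
p-value (two-sided) = 0.73386
At α=0.1: p ≥ α → fail to reject H₀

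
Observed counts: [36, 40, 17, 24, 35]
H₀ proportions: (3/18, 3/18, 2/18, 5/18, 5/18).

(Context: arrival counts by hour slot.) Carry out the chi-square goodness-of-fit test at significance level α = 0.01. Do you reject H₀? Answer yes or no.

n = 152; E_i = n·p_i = [25.33, 25.33, 16.89, 42.22, 42.22]
χ² = (36−25.33)²/25.33 + (40−25.33)²/25.33 + (17−16.89)²/16.89 + (24−42.22)²/42.22 + (35−42.22)²/42.22 = 22.0829
df = 4
p-value (upper-tail) = 0.00019
At α=0.01: p < α → reject H₀

reject H₀: yes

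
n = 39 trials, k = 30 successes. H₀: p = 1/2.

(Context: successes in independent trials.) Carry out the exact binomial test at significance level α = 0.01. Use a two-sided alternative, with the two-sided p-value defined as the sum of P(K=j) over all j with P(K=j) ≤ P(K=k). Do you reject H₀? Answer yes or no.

reject H₀: yes

Exact binomial: n=39, k=30, p₀=1/2=0.5000
P(X=j) = C(n,j)·p₀^j·(1−p₀)^(n−j); p = Σ P(X=j) over j with P(X=j) ≤ P(X=30)
p-value (two-sided) = 0.00107
At α=0.01: p < α → reject H₀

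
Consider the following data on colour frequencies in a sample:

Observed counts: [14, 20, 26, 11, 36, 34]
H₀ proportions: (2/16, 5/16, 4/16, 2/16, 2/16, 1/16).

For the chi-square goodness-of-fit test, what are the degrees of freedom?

degrees of freedom = 5

df = k − 1 = 6 − 1 = 5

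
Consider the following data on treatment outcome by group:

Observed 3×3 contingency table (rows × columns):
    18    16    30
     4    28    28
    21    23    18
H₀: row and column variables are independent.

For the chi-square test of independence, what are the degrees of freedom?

degrees of freedom = 4

df = (r−1)(c−1) = (3−1)·(3−1) = 4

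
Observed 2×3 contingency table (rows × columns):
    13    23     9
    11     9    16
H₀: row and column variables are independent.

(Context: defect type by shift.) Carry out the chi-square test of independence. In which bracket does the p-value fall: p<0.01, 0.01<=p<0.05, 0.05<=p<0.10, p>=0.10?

Row totals [45, 36], col totals [24, 32, 25], n=81
χ² = (13−13.33)²/13.33 + (23−17.78)²/17.78 + (9−13.89)²/13.89 + (11−10.67)²/10.67 + (9−14.22)²/14.22 + (16−11.11)²/11.11 = 7.3423
df = 2
p-value (upper-tail) = 0.02545
→ bracket: 0.01<=p<0.05

p-value bracket: 0.01<=p<0.05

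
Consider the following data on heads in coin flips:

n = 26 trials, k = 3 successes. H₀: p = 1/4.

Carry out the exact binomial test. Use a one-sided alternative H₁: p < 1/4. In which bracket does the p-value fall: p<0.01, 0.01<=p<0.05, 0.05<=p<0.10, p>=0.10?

p-value bracket: 0.05<=p<0.10

Exact binomial: n=26, k=3, p₀=1/4=0.2500
P(X≤3) from Σ C(n,i)·p₀^i·(1−p₀)^(n−i)
p-value (one-sided, H₁ less) = 0.08019
→ bracket: 0.05<=p<0.10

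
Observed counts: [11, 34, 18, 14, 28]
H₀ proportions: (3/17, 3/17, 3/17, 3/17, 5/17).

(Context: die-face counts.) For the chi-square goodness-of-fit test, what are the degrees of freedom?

degrees of freedom = 4

df = k − 1 = 5 − 1 = 4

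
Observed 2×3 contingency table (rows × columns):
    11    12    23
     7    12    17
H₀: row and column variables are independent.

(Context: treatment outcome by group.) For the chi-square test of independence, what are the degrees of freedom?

degrees of freedom = 2

df = (r−1)(c−1) = (2−1)·(3−1) = 2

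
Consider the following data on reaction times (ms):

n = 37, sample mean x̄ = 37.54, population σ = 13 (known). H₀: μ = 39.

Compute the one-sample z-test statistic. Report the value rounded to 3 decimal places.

SE = σ/√n = 13/√37 = 2.1372
z = (x̄−μ₀)/SE = (37.54−39)/2.1372 = -0.6831

test statistic = -0.683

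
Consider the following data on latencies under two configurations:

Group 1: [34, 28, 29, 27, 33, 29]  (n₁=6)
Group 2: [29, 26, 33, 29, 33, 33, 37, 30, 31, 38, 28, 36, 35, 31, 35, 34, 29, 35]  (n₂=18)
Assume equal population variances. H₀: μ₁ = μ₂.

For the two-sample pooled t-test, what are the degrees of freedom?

df = n₁ + n₂ − 2 = 6 + 18 − 2 = 22

degrees of freedom = 22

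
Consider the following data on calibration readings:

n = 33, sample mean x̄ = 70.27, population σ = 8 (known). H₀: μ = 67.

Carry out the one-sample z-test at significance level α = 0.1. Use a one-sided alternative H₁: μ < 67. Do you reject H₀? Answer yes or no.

reject H₀: no

SE = σ/√n = 8/√33 = 1.3926
z = (x̄−μ₀)/SE = (70.27−67)/1.3926 = 2.3481
p-value (one-sided, H₁ less) = 0.99057
At α=0.1: p ≥ α → fail to reject H₀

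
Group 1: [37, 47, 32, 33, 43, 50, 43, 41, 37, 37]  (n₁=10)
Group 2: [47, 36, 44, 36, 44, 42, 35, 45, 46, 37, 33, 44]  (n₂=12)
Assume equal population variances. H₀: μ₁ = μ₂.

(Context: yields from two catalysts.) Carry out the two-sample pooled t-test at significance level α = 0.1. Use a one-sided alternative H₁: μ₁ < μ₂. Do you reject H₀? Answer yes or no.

reject H₀: no

x̄₁=40.000, s₁=5.850, n₁=10
x̄₂=40.750, s₂=4.957, n₂=12
s_p² = [9·5.850² + 11·4.957²]/20 = 28.9125
SE = √(s_p²·(1/10+1/12)) = 2.3023
t = (40.000−40.750)/2.3023 = -0.3258
df = 20
p-value (one-sided, H₁ less) = 0.37399
At α=0.1: p ≥ α → fail to reject H₀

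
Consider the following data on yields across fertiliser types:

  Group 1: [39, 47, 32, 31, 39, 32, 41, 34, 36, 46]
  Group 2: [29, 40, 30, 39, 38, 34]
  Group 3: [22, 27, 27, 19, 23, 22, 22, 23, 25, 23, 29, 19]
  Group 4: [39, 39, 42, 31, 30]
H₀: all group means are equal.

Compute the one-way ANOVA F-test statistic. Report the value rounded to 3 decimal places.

test statistic = 20.782

Group means [37.70, 35.00, 23.42, 36.20], grand mean 31.788
SSB = Σnᵢ(x̄ᵢ−x̄)² = 1349.698; SSW = ΣΣ(x−x̄ᵢ)² = 627.817
MSB = 1349.698/3 = 449.8995; MSW = 627.817/29 = 21.6489
F = MSB/MSW = 20.7817
df = (3, 29)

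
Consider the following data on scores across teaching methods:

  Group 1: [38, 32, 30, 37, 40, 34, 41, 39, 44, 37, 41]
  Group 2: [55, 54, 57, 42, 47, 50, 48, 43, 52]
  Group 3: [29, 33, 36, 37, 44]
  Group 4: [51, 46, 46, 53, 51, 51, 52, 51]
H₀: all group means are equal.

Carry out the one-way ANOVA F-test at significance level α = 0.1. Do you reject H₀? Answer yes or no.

Group means [37.55, 49.78, 35.80, 50.12], grand mean 43.667
SSB = Σnᵢ(x̄ᵢ−x̄)² = 1391.376; SSW = ΣΣ(x−x̄ᵢ)² = 565.958
MSB = 1391.376/3 = 463.7918; MSW = 565.958/29 = 19.5158
F = MSB/MSW = 23.7650
df = (3, 29)
p-value (upper-tail) = 0.00000
At α=0.1: p < α → reject H₀

reject H₀: yes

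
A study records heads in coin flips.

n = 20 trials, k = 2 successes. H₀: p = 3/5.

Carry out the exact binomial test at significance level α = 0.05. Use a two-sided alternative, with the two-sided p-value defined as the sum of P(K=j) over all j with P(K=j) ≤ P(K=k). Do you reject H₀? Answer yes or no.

reject H₀: yes

Exact binomial: n=20, k=2, p₀=3/5=0.6000
P(X=j) = C(n,j)·p₀^j·(1−p₀)^(n−j); p = Σ P(X=j) over j with P(X=j) ≤ P(X=2)
p-value (two-sided) = 0.00001
At α=0.05: p < α → reject H₀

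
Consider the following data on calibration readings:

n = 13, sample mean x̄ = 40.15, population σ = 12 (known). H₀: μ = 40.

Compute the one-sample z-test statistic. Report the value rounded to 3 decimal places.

test statistic = 0.045

SE = σ/√n = 12/√13 = 3.3282
z = (x̄−μ₀)/SE = (40.15−40)/3.3282 = 0.0451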